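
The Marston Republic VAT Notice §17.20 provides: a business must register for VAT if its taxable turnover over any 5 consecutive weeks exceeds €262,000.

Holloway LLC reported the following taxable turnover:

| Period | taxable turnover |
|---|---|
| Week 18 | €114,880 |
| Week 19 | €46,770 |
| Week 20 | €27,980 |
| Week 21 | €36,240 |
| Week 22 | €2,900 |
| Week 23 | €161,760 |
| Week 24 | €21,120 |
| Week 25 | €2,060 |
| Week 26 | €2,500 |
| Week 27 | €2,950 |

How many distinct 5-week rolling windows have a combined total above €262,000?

Week 18–Week 22: €114,880 + €46,770 + €27,980 + €36,240 + €2,900 = €228,770 (under)
Week 19–Week 23: €46,770 + €27,980 + €36,240 + €2,900 + €161,760 = €275,650 (over)
Week 20–Week 24: €27,980 + €36,240 + €2,900 + €161,760 + €21,120 = €250,000 (under)
Week 21–Week 25: €36,240 + €2,900 + €161,760 + €21,120 + €2,060 = €224,080 (under)
Week 22–Week 26: €2,900 + €161,760 + €21,120 + €2,060 + €2,500 = €190,340 (under)
Week 23–Week 27: €161,760 + €21,120 + €2,060 + €2,500 + €2,950 = €190,390 (under)
1 window exceeds the threshold.

1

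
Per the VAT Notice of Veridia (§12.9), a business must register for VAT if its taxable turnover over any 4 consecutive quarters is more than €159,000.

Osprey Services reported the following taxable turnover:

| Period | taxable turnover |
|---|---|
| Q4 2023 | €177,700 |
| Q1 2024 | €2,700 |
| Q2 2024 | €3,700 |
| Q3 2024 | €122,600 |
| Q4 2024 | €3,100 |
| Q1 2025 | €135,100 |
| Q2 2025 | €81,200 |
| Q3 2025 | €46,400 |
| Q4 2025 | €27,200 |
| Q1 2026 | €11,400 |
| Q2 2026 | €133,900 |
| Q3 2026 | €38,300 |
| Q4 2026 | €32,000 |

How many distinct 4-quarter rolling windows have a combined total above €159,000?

Q4 2023–Q3 2024: €177,700 + €2,700 + €3,700 + €122,600 = €306,700 (over)
Q1 2024–Q4 2024: €2,700 + €3,700 + €122,600 + €3,100 = €132,100 (under)
Q2 2024–Q1 2025: €3,700 + €122,600 + €3,100 + €135,100 = €264,500 (over)
Q3 2024–Q2 2025: €122,600 + €3,100 + €135,100 + €81,200 = €342,000 (over)
Q4 2024–Q3 2025: €3,100 + €135,100 + €81,200 + €46,400 = €265,800 (over)
Q1 2025–Q4 2025: €135,100 + €81,200 + €46,400 + €27,200 = €289,900 (over)
Q2 2025–Q1 2026: €81,200 + €46,400 + €27,200 + €11,400 = €166,200 (over)
Q3 2025–Q2 2026: €46,400 + €27,200 + €11,400 + €133,900 = €218,900 (over)
Q4 2025–Q3 2026: €27,200 + €11,400 + €133,900 + €38,300 = €210,800 (over)
Q1 2026–Q4 2026: €11,400 + €133,900 + €38,300 + €32,000 = €215,600 (over)
9 windows exceed the threshold.

9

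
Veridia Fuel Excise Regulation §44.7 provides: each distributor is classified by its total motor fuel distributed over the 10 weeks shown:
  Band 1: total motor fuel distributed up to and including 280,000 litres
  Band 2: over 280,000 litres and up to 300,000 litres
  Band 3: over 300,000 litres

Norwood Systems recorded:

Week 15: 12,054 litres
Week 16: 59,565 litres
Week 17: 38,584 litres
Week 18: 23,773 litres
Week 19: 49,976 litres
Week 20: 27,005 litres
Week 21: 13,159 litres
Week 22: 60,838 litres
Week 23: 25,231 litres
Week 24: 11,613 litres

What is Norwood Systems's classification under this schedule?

Band 3

Total motor fuel distributed: 12,054 litres + 59,565 litres + 38,584 litres + 23,773 litres + 49,976 litres + 27,005 litres + 13,159 litres + 60,838 litres + 25,231 litres + 11,613 litres = 321,798 litres.
321,798 litres > 300,000 litres, so Band 3 applies.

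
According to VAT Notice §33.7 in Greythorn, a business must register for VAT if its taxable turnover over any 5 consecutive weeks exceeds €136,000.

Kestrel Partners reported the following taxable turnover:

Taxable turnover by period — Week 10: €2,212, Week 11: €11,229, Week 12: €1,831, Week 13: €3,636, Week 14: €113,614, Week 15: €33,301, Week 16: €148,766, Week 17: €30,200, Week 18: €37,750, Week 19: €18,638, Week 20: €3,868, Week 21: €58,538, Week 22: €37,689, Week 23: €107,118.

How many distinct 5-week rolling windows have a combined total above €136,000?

Week 10–Week 14: €2,212 + €11,229 + €1,831 + €3,636 + €113,614 = €132,522 (under)
Week 11–Week 15: €11,229 + €1,831 + €3,636 + €113,614 + €33,301 = €163,611 (over)
Week 12–Week 16: €1,831 + €3,636 + €113,614 + €33,301 + €148,766 = €301,148 (over)
Week 13–Week 17: €3,636 + €113,614 + €33,301 + €148,766 + €30,200 = €329,517 (over)
Week 14–Week 18: €113,614 + €33,301 + €148,766 + €30,200 + €37,750 = €363,631 (over)
Week 15–Week 19: €33,301 + €148,766 + €30,200 + €37,750 + €18,638 = €268,655 (over)
Week 16–Week 20: €148,766 + €30,200 + €37,750 + €18,638 + €3,868 = €239,222 (over)
Week 17–Week 21: €30,200 + €37,750 + €18,638 + €3,868 + €58,538 = €148,994 (over)
Week 18–Week 22: €37,750 + €18,638 + €3,868 + €58,538 + €37,689 = €156,483 (over)
Week 19–Week 23: €18,638 + €3,868 + €58,538 + €37,689 + €107,118 = €225,851 (over)
9 windows exceed the threshold.

9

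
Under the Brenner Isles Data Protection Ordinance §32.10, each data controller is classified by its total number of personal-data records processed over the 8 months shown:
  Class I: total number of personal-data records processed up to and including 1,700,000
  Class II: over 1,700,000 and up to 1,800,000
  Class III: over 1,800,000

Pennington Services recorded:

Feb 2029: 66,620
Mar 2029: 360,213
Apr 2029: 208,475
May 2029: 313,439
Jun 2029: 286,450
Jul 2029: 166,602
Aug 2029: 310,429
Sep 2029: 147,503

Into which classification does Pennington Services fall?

Class III

Total number of personal-data records processed: 66,620 + 360,213 + 208,475 + 313,439 + 286,450 + 166,602 + 310,429 + 147,503 = 1,859,731.
1,859,731 > 1,800,000, so Class III applies.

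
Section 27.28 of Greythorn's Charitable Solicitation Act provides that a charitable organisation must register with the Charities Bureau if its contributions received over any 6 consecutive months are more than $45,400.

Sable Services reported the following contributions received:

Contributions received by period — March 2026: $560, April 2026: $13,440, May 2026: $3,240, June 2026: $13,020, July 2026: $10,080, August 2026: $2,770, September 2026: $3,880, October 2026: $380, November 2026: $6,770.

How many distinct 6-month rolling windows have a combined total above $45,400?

March 2026–August 2026: $560 + $13,440 + $3,240 + $13,020 + $10,080 + $2,770 = $43,110 (under)
April 2026–September 2026: $13,440 + $3,240 + $13,020 + $10,080 + $2,770 + $3,880 = $46,430 (over)
May 2026–October 2026: $3,240 + $13,020 + $10,080 + $2,770 + $3,880 + $380 = $33,370 (under)
June 2026–November 2026: $13,020 + $10,080 + $2,770 + $3,880 + $380 + $6,770 = $36,900 (under)
1 window exceeds the threshold.

1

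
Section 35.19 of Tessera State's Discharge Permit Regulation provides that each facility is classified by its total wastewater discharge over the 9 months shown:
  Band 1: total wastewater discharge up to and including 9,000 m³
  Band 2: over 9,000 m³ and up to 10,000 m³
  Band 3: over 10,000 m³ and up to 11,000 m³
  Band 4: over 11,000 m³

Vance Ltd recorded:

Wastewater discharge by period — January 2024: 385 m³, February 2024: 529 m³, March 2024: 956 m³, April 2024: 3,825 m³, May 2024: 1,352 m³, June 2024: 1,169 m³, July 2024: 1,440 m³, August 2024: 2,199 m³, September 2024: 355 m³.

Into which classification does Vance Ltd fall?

Total wastewater discharge: 385 m³ + 529 m³ + 956 m³ + 3,825 m³ + 1,352 m³ + 1,169 m³ + 1,440 m³ + 2,199 m³ + 355 m³ = 12,210 m³.
12,210 m³ > 11,000 m³, so Band 4 applies.

Band 4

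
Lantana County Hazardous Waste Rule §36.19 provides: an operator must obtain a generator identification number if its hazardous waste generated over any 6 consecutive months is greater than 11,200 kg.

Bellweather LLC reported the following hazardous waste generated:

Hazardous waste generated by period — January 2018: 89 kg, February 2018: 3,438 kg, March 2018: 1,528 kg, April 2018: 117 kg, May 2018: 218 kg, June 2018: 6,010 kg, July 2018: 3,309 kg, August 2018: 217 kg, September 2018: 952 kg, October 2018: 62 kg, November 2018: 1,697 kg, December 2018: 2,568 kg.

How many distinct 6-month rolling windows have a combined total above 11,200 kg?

4

January 2018–June 2018: 89 kg + 3,438 kg + 1,528 kg + 117 kg + 218 kg + 6,010 kg = 11,400 kg (over)
February 2018–July 2018: 3,438 kg + 1,528 kg + 117 kg + 218 kg + 6,010 kg + 3,309 kg = 14,620 kg (over)
March 2018–August 2018: 1,528 kg + 117 kg + 218 kg + 6,010 kg + 3,309 kg + 217 kg = 11,399 kg (over)
April 2018–September 2018: 117 kg + 218 kg + 6,010 kg + 3,309 kg + 217 kg + 952 kg = 10,823 kg (under)
May 2018–October 2018: 218 kg + 6,010 kg + 3,309 kg + 217 kg + 952 kg + 62 kg = 10,768 kg (under)
June 2018–November 2018: 6,010 kg + 3,309 kg + 217 kg + 952 kg + 62 kg + 1,697 kg = 12,247 kg (over)
July 2018–December 2018: 3,309 kg + 217 kg + 952 kg + 62 kg + 1,697 kg + 2,568 kg = 8,805 kg (under)
4 windows exceed the threshold.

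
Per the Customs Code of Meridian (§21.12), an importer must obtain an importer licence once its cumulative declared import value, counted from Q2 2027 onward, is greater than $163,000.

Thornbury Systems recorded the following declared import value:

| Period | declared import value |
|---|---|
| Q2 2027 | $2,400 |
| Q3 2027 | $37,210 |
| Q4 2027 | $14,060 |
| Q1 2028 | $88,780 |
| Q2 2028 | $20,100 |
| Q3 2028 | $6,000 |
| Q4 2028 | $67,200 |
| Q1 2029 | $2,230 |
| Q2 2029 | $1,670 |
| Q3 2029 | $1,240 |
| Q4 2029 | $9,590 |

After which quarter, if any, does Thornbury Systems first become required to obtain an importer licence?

Through Q2 2027: $2,400
Through Q3 2027: $39,610
Through Q4 2027: $53,670
Through Q1 2028: $142,450
Through Q2 2028: $162,550
Through Q3 2028: $168,550 ← exceeds threshold

Q3 2028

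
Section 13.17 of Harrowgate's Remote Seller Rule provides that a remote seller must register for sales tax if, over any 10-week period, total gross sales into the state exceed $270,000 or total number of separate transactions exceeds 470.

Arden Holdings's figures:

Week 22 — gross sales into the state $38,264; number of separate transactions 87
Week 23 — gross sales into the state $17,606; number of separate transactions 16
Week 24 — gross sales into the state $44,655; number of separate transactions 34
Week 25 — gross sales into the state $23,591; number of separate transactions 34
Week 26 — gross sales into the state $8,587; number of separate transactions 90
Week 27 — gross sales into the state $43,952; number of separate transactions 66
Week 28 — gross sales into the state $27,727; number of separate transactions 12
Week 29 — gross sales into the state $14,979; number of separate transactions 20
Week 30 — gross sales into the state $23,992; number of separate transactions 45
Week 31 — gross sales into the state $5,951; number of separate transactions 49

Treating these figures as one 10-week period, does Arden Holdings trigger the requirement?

No

Total gross sales into the state: $38,264 + $17,606 + $44,655 + $23,591 + $8,587 + $43,952 + $27,727 + $14,979 + $23,992 + $5,951 = $249,304 (≤ $270,000).
Total number of separate transactions: 87 + 16 + 34 + 34 + 90 + 66 + 12 + 20 + 45 + 49 = 453 (≤ 470).
The test is 'or': neither threshold is exceeded.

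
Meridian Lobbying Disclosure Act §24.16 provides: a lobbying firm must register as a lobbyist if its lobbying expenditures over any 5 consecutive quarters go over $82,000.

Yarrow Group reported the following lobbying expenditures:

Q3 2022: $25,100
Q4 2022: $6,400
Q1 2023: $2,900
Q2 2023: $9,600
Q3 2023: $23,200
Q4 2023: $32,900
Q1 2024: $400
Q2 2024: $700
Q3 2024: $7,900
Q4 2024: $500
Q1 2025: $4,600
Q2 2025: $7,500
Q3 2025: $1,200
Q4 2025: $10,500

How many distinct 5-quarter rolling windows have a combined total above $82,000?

0

Q3 2022–Q3 2023: $25,100 + $6,400 + $2,900 + $9,600 + $23,200 = $67,200 (under)
Q4 2022–Q4 2023: $6,400 + $2,900 + $9,600 + $23,200 + $32,900 = $75,000 (under)
Q1 2023–Q1 2024: $2,900 + $9,600 + $23,200 + $32,900 + $400 = $69,000 (under)
Q2 2023–Q2 2024: $9,600 + $23,200 + $32,900 + $400 + $700 = $66,800 (under)
Q3 2023–Q3 2024: $23,200 + $32,900 + $400 + $700 + $7,900 = $65,100 (under)
Q4 2023–Q4 2024: $32,900 + $400 + $700 + $7,900 + $500 = $42,400 (under)
Q1 2024–Q1 2025: $400 + $700 + $7,900 + $500 + $4,600 = $14,100 (under)
Q2 2024–Q2 2025: $700 + $7,900 + $500 + $4,600 + $7,500 = $21,200 (under)
Q3 2024–Q3 2025: $7,900 + $500 + $4,600 + $7,500 + $1,200 = $21,700 (under)
Q4 2024–Q4 2025: $500 + $4,600 + $7,500 + $1,200 + $10,500 = $24,300 (under)
0 windows exceed the threshold.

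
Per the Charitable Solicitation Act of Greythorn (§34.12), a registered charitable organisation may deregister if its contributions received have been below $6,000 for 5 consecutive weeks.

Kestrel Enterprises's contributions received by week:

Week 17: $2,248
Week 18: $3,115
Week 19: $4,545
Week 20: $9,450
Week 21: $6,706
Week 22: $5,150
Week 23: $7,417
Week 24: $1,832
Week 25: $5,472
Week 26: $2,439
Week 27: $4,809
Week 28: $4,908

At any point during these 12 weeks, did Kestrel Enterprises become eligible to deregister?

Yes

Weeks below $6,000: Week 17, Week 18, Week 19, Week 22, Week 24, Week 25, Week 26, Week 27, Week 28.
Longest run of consecutive weeks below the threshold: 5.
5 ≥ 5, so Kestrel Enterprises became eligible.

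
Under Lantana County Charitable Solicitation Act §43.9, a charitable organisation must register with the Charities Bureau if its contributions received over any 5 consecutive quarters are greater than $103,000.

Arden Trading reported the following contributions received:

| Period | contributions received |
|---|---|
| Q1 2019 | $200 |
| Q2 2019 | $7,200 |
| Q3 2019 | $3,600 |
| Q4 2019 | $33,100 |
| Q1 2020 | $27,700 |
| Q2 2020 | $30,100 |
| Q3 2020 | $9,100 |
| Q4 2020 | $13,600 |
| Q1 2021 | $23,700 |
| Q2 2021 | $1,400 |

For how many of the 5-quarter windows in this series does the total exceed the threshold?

Q1 2019–Q1 2020: $200 + $7,200 + $3,600 + $33,100 + $27,700 = $71,800 (under)
Q2 2019–Q2 2020: $7,200 + $3,600 + $33,100 + $27,700 + $30,100 = $101,700 (under)
Q3 2019–Q3 2020: $3,600 + $33,100 + $27,700 + $30,100 + $9,100 = $103,600 (over)
Q4 2019–Q4 2020: $33,100 + $27,700 + $30,100 + $9,100 + $13,600 = $113,600 (over)
Q1 2020–Q1 2021: $27,700 + $30,100 + $9,100 + $13,600 + $23,700 = $104,200 (over)
Q2 2020–Q2 2021: $30,100 + $9,100 + $13,600 + $23,700 + $1,400 = $77,900 (under)
3 windows exceed the threshold.

3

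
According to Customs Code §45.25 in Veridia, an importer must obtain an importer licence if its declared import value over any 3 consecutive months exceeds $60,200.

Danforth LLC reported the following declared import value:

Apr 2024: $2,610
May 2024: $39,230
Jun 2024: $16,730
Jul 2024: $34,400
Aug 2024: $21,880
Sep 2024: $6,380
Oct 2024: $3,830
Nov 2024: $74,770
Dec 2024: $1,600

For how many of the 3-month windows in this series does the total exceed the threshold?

Apr 2024–Jun 2024: $2,610 + $39,230 + $16,730 = $58,570 (under)
May 2024–Jul 2024: $39,230 + $16,730 + $34,400 = $90,360 (over)
Jun 2024–Aug 2024: $16,730 + $34,400 + $21,880 = $73,010 (over)
Jul 2024–Sep 2024: $34,400 + $21,880 + $6,380 = $62,660 (over)
Aug 2024–Oct 2024: $21,880 + $6,380 + $3,830 = $32,090 (under)
Sep 2024–Nov 2024: $6,380 + $3,830 + $74,770 = $84,980 (over)
Oct 2024–Dec 2024: $3,830 + $74,770 + $1,600 = $80,200 (over)
5 windows exceed the threshold.

5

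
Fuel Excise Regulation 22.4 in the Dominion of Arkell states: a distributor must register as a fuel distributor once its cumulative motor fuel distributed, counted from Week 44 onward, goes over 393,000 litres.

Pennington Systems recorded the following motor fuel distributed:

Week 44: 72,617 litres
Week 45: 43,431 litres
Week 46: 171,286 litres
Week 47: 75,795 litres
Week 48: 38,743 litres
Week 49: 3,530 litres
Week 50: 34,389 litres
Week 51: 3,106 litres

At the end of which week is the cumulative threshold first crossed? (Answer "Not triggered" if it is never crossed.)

Week 48

Through Week 44: 72,617 litres
Through Week 45: 116,048 litres
Through Week 46: 287,334 litres
Through Week 47: 363,129 litres
Through Week 48: 401,872 litres ← exceeds threshold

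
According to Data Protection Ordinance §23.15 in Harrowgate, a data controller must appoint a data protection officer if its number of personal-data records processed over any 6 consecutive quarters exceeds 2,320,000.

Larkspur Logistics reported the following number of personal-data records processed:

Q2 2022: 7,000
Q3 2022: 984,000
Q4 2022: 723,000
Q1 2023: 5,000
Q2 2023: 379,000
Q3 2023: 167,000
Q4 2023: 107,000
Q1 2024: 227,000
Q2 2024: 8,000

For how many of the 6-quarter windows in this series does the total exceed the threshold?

1

Q2 2022–Q3 2023: 7,000 + 984,000 + 723,000 + 5,000 + 379,000 + 167,000 = 2,265,000 (under)
Q3 2022–Q4 2023: 984,000 + 723,000 + 5,000 + 379,000 + 167,000 + 107,000 = 2,365,000 (over)
Q4 2022–Q1 2024: 723,000 + 5,000 + 379,000 + 167,000 + 107,000 + 227,000 = 1,608,000 (under)
Q1 2023–Q2 2024: 5,000 + 379,000 + 167,000 + 107,000 + 227,000 + 8,000 = 893,000 (under)
1 window exceeds the threshold.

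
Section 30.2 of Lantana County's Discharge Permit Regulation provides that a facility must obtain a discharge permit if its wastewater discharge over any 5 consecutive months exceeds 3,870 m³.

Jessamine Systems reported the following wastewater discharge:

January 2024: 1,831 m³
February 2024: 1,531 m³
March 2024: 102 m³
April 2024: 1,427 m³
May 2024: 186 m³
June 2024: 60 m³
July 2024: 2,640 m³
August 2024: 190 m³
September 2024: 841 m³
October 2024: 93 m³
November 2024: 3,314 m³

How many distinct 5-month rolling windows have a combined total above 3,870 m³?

January 2024–May 2024: 1,831 m³ + 1,531 m³ + 102 m³ + 1,427 m³ + 186 m³ = 5,077 m³ (over)
February 2024–June 2024: 1,531 m³ + 102 m³ + 1,427 m³ + 186 m³ + 60 m³ = 3,306 m³ (under)
March 2024–July 2024: 102 m³ + 1,427 m³ + 186 m³ + 60 m³ + 2,640 m³ = 4,415 m³ (over)
April 2024–August 2024: 1,427 m³ + 186 m³ + 60 m³ + 2,640 m³ + 190 m³ = 4,503 m³ (over)
May 2024–September 2024: 186 m³ + 60 m³ + 2,640 m³ + 190 m³ + 841 m³ = 3,917 m³ (over)
June 2024–October 2024: 60 m³ + 2,640 m³ + 190 m³ + 841 m³ + 93 m³ = 3,824 m³ (under)
July 2024–November 2024: 2,640 m³ + 190 m³ + 841 m³ + 93 m³ + 3,314 m³ = 7,078 m³ (over)
5 windows exceed the threshold.

5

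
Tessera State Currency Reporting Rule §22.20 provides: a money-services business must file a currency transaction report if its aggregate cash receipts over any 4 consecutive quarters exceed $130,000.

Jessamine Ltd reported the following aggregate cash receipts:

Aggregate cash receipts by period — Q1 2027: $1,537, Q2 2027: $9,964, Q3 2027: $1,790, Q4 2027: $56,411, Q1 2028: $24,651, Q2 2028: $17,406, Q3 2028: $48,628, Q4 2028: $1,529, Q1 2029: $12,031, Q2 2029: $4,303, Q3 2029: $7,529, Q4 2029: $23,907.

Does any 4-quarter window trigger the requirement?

Q1 2027–Q4 2027: $1,537 + $9,964 + $1,790 + $56,411 = $69,702 (under)
Q2 2027–Q1 2028: $9,964 + $1,790 + $56,411 + $24,651 = $92,816 (under)
Q3 2027–Q2 2028: $1,790 + $56,411 + $24,651 + $17,406 = $100,258 (under)
Q4 2027–Q3 2028: $56,411 + $24,651 + $17,406 + $48,628 = $147,096 (over)
Q1 2028–Q4 2028: $24,651 + $17,406 + $48,628 + $1,529 = $92,214 (under)
Q2 2028–Q1 2029: $17,406 + $48,628 + $1,529 + $12,031 = $79,594 (under)
Q3 2028–Q2 2029: $48,628 + $1,529 + $12,031 + $4,303 = $66,491 (under)
Q4 2028–Q3 2029: $1,529 + $12,031 + $4,303 + $7,529 = $25,392 (under)
Q1 2029–Q4 2029: $12,031 + $4,303 + $7,529 + $23,907 = $47,770 (under)
At least one window exceeds $130,000.

Yes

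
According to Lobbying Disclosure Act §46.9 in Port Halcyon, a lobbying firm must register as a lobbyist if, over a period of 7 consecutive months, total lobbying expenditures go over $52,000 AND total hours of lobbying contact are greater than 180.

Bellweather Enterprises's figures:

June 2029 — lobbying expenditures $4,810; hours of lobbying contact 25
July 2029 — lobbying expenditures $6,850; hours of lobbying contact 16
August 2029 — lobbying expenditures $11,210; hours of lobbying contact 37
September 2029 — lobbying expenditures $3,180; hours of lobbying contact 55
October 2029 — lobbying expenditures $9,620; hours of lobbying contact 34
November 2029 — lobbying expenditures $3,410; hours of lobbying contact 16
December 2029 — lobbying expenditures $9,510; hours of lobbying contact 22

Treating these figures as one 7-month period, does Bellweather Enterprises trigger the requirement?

No

Total lobbying expenditures: $4,810 + $6,850 + $11,210 + $3,180 + $9,620 + $3,410 + $9,510 = $48,590 (≤ $52,000).
Total hours of lobbying contact: 25 + 16 + 37 + 55 + 34 + 16 + 22 = 205 (> 180).
The test is 'and': the rule requires both, and at least one is not exceeded.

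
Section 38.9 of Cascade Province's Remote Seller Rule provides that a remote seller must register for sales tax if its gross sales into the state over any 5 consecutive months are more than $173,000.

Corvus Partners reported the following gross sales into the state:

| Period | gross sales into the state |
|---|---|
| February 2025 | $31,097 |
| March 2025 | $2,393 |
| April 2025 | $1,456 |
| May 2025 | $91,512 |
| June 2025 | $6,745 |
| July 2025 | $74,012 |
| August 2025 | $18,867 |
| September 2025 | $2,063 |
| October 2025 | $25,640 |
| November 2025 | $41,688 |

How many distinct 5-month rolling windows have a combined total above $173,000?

February 2025–June 2025: $31,097 + $2,393 + $1,456 + $91,512 + $6,745 = $133,203 (under)
March 2025–July 2025: $2,393 + $1,456 + $91,512 + $6,745 + $74,012 = $176,118 (over)
April 2025–August 2025: $1,456 + $91,512 + $6,745 + $74,012 + $18,867 = $192,592 (over)
May 2025–September 2025: $91,512 + $6,745 + $74,012 + $18,867 + $2,063 = $193,199 (over)
June 2025–October 2025: $6,745 + $74,012 + $18,867 + $2,063 + $25,640 = $127,327 (under)
July 2025–November 2025: $74,012 + $18,867 + $2,063 + $25,640 + $41,688 = $162,270 (under)
3 windows exceed the threshold.

3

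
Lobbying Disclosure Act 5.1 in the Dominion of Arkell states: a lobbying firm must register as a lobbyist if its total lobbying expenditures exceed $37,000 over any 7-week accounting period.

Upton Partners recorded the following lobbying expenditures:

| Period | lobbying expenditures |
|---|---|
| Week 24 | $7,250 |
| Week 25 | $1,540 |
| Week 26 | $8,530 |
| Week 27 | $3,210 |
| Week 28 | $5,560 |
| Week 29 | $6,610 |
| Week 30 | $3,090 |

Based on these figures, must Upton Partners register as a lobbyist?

Total lobbying expenditures: $7,250 + $1,540 + $8,530 + $3,210 + $5,560 + $6,610 + $3,090 = $35,790.
$35,790 ≤ $37,000, so the threshold is not exceeded.

No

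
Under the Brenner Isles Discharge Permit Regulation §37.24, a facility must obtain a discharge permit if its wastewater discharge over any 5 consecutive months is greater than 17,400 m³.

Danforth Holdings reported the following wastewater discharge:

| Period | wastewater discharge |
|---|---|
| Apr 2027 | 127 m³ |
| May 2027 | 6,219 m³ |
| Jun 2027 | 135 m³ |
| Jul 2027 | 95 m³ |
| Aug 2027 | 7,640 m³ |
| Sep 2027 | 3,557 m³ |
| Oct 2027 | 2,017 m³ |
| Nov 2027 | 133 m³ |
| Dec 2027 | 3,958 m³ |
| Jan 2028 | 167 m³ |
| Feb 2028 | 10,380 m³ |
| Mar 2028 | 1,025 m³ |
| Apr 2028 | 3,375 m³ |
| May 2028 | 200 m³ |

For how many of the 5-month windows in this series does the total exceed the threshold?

2

Apr 2027–Aug 2027: 127 m³ + 6,219 m³ + 135 m³ + 95 m³ + 7,640 m³ = 14,216 m³ (under)
May 2027–Sep 2027: 6,219 m³ + 135 m³ + 95 m³ + 7,640 m³ + 3,557 m³ = 17,646 m³ (over)
Jun 2027–Oct 2027: 135 m³ + 95 m³ + 7,640 m³ + 3,557 m³ + 2,017 m³ = 13,444 m³ (under)
Jul 2027–Nov 2027: 95 m³ + 7,640 m³ + 3,557 m³ + 2,017 m³ + 133 m³ = 13,442 m³ (under)
Aug 2027–Dec 2027: 7,640 m³ + 3,557 m³ + 2,017 m³ + 133 m³ + 3,958 m³ = 17,305 m³ (under)
Sep 2027–Jan 2028: 3,557 m³ + 2,017 m³ + 133 m³ + 3,958 m³ + 167 m³ = 9,832 m³ (under)
Oct 2027–Feb 2028: 2,017 m³ + 133 m³ + 3,958 m³ + 167 m³ + 10,380 m³ = 16,655 m³ (under)
Nov 2027–Mar 2028: 133 m³ + 3,958 m³ + 167 m³ + 10,380 m³ + 1,025 m³ = 15,663 m³ (under)
Dec 2027–Apr 2028: 3,958 m³ + 167 m³ + 10,380 m³ + 1,025 m³ + 3,375 m³ = 18,905 m³ (over)
Jan 2028–May 2028: 167 m³ + 10,380 m³ + 1,025 m³ + 3,375 m³ + 200 m³ = 15,147 m³ (under)
2 windows exceed the threshold.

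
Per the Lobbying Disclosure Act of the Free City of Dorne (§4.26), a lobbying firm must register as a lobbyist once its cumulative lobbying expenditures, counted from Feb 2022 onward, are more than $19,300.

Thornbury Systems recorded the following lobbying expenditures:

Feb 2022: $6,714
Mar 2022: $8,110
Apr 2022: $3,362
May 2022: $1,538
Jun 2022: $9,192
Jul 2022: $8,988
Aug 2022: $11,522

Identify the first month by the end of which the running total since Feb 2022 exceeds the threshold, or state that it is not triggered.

May 2022

Through Feb 2022: $6,714
Through Mar 2022: $14,824
Through Apr 2022: $18,186
Through May 2022: $19,724 ← exceeds threshold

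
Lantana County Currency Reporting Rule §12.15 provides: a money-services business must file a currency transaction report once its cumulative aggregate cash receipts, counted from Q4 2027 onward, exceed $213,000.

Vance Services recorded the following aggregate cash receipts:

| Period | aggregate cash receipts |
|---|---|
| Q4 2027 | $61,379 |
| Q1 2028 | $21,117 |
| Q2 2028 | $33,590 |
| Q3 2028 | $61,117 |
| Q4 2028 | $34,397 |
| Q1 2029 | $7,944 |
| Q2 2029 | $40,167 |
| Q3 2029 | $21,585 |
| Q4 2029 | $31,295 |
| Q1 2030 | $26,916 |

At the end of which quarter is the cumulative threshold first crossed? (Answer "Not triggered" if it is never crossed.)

Through Q4 2027: $61,379
Through Q1 2028: $82,496
Through Q2 2028: $116,086
Through Q3 2028: $177,203
Through Q4 2028: $211,600
Through Q1 2029: $219,544 ← exceeds threshold

Q1 2029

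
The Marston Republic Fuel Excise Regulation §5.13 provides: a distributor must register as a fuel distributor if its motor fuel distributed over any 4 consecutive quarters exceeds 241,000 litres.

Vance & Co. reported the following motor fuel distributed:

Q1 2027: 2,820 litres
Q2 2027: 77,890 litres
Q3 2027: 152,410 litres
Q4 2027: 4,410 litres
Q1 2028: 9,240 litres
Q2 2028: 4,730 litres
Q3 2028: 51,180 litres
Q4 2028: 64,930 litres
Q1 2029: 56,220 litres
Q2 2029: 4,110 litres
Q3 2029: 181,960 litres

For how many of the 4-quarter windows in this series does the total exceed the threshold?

Q1 2027–Q4 2027: 2,820 litres + 77,890 litres + 152,410 litres + 4,410 litres = 237,530 litres (under)
Q2 2027–Q1 2028: 77,890 litres + 152,410 litres + 4,410 litres + 9,240 litres = 243,950 litres (over)
Q3 2027–Q2 2028: 152,410 litres + 4,410 litres + 9,240 litres + 4,730 litres = 170,790 litres (under)
Q4 2027–Q3 2028: 4,410 litres + 9,240 litres + 4,730 litres + 51,180 litres = 69,560 litres (under)
Q1 2028–Q4 2028: 9,240 litres + 4,730 litres + 51,180 litres + 64,930 litres = 130,080 litres (under)
Q2 2028–Q1 2029: 4,730 litres + 51,180 litres + 64,930 litres + 56,220 litres = 177,060 litres (under)
Q3 2028–Q2 2029: 51,180 litres + 64,930 litres + 56,220 litres + 4,110 litres = 176,440 litres (under)
Q4 2028–Q3 2029: 64,930 litres + 56,220 litres + 4,110 litres + 181,960 litres = 307,220 litres (over)
2 windows exceed the threshold.

2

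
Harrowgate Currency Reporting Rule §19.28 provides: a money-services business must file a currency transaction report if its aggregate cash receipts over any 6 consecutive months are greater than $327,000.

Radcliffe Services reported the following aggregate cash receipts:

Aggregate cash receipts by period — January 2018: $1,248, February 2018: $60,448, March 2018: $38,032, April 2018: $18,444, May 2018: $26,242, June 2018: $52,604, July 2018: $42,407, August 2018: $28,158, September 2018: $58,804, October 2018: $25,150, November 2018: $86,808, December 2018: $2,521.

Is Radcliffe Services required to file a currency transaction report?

No

January 2018–June 2018: $1,248 + $60,448 + $38,032 + $18,444 + $26,242 + $52,604 = $197,018 (under)
February 2018–July 2018: $60,448 + $38,032 + $18,444 + $26,242 + $52,604 + $42,407 = $238,177 (under)
March 2018–August 2018: $38,032 + $18,444 + $26,242 + $52,604 + $42,407 + $28,158 = $205,887 (under)
April 2018–September 2018: $18,444 + $26,242 + $52,604 + $42,407 + $28,158 + $58,804 = $226,659 (under)
May 2018–October 2018: $26,242 + $52,604 + $42,407 + $28,158 + $58,804 + $25,150 = $233,365 (under)
June 2018–November 2018: $52,604 + $42,407 + $28,158 + $58,804 + $25,150 + $86,808 = $293,931 (under)
July 2018–December 2018: $42,407 + $28,158 + $58,804 + $25,150 + $86,808 + $2,521 = $243,848 (under)
No window exceeds $327,000.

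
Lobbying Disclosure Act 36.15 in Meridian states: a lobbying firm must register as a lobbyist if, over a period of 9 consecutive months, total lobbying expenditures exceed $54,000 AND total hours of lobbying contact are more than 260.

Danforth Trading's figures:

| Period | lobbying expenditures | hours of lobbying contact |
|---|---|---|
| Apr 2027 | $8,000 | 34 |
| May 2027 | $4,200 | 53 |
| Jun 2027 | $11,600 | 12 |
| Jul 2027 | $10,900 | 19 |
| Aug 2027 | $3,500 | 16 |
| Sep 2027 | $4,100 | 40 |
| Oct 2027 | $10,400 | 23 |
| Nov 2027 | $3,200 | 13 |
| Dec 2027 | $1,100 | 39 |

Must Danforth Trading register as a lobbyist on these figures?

No

Total lobbying expenditures: $8,000 + $4,200 + $11,600 + $10,900 + $3,500 + $4,100 + $10,400 + $3,200 + $1,100 = $57,000 (> $54,000).
Total hours of lobbying contact: 34 + 53 + 12 + 19 + 16 + 40 + 23 + 13 + 39 = 249 (≤ 260).
The test is 'and': the rule requires both, and at least one is not exceeded.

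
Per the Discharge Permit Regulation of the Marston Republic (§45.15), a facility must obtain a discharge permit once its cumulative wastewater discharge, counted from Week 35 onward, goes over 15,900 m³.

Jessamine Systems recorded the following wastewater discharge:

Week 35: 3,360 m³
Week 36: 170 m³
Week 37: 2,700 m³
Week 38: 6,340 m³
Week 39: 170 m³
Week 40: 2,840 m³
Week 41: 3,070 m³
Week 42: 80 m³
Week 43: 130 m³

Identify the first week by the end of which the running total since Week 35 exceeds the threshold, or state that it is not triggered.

Week 41

Through Week 35: 3,360 m³
Through Week 36: 3,530 m³
Through Week 37: 6,230 m³
Through Week 38: 12,570 m³
Through Week 39: 12,740 m³
Through Week 40: 15,580 m³
Through Week 41: 18,650 m³ ← exceeds threshold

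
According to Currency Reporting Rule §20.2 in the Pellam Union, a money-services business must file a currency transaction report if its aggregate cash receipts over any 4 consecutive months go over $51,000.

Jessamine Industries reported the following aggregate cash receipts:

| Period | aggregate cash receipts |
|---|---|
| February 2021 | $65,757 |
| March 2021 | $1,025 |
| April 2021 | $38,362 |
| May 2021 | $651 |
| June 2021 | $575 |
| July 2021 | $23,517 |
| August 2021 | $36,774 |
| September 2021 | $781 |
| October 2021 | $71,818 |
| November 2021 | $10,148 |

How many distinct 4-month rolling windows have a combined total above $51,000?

6

February 2021–May 2021: $65,757 + $1,025 + $38,362 + $651 = $105,795 (over)
March 2021–June 2021: $1,025 + $38,362 + $651 + $575 = $40,613 (under)
April 2021–July 2021: $38,362 + $651 + $575 + $23,517 = $63,105 (over)
May 2021–August 2021: $651 + $575 + $23,517 + $36,774 = $61,517 (over)
June 2021–September 2021: $575 + $23,517 + $36,774 + $781 = $61,647 (over)
July 2021–October 2021: $23,517 + $36,774 + $781 + $71,818 = $132,890 (over)
August 2021–November 2021: $36,774 + $781 + $71,818 + $10,148 = $119,521 (over)
6 windows exceed the threshold.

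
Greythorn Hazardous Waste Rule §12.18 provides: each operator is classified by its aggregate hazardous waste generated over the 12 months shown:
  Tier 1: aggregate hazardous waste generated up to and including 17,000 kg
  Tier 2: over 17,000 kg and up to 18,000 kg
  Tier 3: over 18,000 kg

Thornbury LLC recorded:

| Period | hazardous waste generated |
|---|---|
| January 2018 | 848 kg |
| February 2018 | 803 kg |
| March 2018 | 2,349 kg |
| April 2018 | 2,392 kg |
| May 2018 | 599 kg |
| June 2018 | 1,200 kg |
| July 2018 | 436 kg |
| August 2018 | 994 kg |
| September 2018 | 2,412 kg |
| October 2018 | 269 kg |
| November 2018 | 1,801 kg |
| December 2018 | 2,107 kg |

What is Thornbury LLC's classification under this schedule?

Aggregate hazardous waste generated: 848 kg + 803 kg + 2,349 kg + 2,392 kg + 599 kg + 1,200 kg + 436 kg + 994 kg + 2,412 kg + 269 kg + 1,801 kg + 2,107 kg = 16,210 kg.
16,210 kg ≤ 17,000 kg, so Tier 1 applies.

Tier 1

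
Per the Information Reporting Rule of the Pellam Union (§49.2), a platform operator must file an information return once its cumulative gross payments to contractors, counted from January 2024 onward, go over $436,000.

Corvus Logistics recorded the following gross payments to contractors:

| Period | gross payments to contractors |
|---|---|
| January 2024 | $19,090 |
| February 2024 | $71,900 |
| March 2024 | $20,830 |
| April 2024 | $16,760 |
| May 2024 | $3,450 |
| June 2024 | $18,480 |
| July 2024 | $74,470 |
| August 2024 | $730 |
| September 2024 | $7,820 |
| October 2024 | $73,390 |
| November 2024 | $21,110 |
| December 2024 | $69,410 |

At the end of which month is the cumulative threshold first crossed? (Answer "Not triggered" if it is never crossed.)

Not triggered

Through January 2024: $19,090
Through February 2024: $90,990
Through March 2024: $111,820
Through April 2024: $128,580
Through May 2024: $132,030
Through June 2024: $150,510
Through July 2024: $224,980
Through August 2024: $225,710
Through September 2024: $233,530
Through October 2024: $306,920
Through November 2024: $328,030
Through December 2024: $397,440
Final cumulative total $397,440 ≤ $436,000; the threshold is never exceeded.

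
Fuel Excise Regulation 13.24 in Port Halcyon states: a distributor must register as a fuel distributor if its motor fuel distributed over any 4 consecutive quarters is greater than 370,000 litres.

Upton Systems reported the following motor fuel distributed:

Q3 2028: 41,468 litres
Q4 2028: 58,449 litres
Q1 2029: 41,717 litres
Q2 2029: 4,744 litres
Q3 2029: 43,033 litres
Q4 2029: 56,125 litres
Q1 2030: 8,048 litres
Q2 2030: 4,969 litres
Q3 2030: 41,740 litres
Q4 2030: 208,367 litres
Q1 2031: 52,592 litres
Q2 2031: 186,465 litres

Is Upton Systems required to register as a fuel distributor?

Yes

Q3 2028–Q2 2029: 41,468 litres + 58,449 litres + 41,717 litres + 4,744 litres = 146,378 litres (under)
Q4 2028–Q3 2029: 58,449 litres + 41,717 litres + 4,744 litres + 43,033 litres = 147,943 litres (under)
Q1 2029–Q4 2029: 41,717 litres + 4,744 litres + 43,033 litres + 56,125 litres = 145,619 litres (under)
Q2 2029–Q1 2030: 4,744 litres + 43,033 litres + 56,125 litres + 8,048 litres = 111,950 litres (under)
Q3 2029–Q2 2030: 43,033 litres + 56,125 litres + 8,048 litres + 4,969 litres = 112,175 litres (under)
Q4 2029–Q3 2030: 56,125 litres + 8,048 litres + 4,969 litres + 41,740 litres = 110,882 litres (under)
Q1 2030–Q4 2030: 8,048 litres + 4,969 litres + 41,740 litres + 208,367 litres = 263,124 litres (under)
Q2 2030–Q1 2031: 4,969 litres + 41,740 litres + 208,367 litres + 52,592 litres = 307,668 litres (under)
Q3 2030–Q2 2031: 41,740 litres + 208,367 litres + 52,592 litres + 186,465 litres = 489,164 litres (over)
At least one window exceeds 370,000 litres.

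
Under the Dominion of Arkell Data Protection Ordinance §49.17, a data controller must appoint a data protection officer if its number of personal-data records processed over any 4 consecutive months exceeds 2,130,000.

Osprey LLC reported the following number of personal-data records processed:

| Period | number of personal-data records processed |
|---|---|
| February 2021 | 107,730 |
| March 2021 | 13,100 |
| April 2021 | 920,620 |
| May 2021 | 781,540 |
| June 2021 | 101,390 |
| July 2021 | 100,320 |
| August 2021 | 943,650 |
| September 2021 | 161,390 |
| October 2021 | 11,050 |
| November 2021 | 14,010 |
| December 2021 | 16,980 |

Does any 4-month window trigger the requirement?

No

February 2021–May 2021: 107,730 + 13,100 + 920,620 + 781,540 = 1,822,990 (under)
March 2021–June 2021: 13,100 + 920,620 + 781,540 + 101,390 = 1,816,650 (under)
April 2021–July 2021: 920,620 + 781,540 + 101,390 + 100,320 = 1,903,870 (under)
May 2021–August 2021: 781,540 + 101,390 + 100,320 + 943,650 = 1,926,900 (under)
June 2021–September 2021: 101,390 + 100,320 + 943,650 + 161,390 = 1,306,750 (under)
July 2021–October 2021: 100,320 + 943,650 + 161,390 + 11,050 = 1,216,410 (under)
August 2021–November 2021: 943,650 + 161,390 + 11,050 + 14,010 = 1,130,100 (under)
September 2021–December 2021: 161,390 + 11,050 + 14,010 + 16,980 = 203,430 (under)
No window exceeds 2,130,000.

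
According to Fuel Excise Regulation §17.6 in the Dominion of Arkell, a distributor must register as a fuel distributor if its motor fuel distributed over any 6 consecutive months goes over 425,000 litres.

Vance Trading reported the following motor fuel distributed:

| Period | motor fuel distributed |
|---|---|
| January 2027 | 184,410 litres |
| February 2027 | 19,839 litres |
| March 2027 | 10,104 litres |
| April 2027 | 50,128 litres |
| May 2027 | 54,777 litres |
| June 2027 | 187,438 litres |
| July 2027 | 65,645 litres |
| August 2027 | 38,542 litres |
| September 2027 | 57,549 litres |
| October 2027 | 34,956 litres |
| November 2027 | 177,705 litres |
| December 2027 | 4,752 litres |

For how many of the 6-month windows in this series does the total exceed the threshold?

January 2027–June 2027: 184,410 litres + 19,839 litres + 10,104 litres + 50,128 litres + 54,777 litres + 187,438 litres = 506,696 litres (over)
February 2027–July 2027: 19,839 litres + 10,104 litres + 50,128 litres + 54,777 litres + 187,438 litres + 65,645 litres = 387,931 litres (under)
March 2027–August 2027: 10,104 litres + 50,128 litres + 54,777 litres + 187,438 litres + 65,645 litres + 38,542 litres = 406,634 litres (under)
April 2027–September 2027: 50,128 litres + 54,777 litres + 187,438 litres + 65,645 litres + 38,542 litres + 57,549 litres = 454,079 litres (over)
May 2027–October 2027: 54,777 litres + 187,438 litres + 65,645 litres + 38,542 litres + 57,549 litres + 34,956 litres = 438,907 litres (over)
June 2027–November 2027: 187,438 litres + 65,645 litres + 38,542 litres + 57,549 litres + 34,956 litres + 177,705 litres = 561,835 litres (over)
July 2027–December 2027: 65,645 litres + 38,542 litres + 57,549 litres + 34,956 litres + 177,705 litres + 4,752 litres = 379,149 litres (under)
4 windows exceed the threshold.

4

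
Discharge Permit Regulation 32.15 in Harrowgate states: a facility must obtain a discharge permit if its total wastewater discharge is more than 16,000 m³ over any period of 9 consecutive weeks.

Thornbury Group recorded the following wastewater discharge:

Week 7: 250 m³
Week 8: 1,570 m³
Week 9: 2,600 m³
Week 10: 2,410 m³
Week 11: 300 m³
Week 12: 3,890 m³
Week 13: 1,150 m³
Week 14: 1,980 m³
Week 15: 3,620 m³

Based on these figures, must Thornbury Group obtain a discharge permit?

Yes

Total wastewater discharge: 250 m³ + 1,570 m³ + 2,600 m³ + 2,410 m³ + 300 m³ + 3,890 m³ + 1,150 m³ + 1,980 m³ + 3,620 m³ = 17,770 m³.
17,770 m³ > 16,000 m³, so the threshold is exceeded.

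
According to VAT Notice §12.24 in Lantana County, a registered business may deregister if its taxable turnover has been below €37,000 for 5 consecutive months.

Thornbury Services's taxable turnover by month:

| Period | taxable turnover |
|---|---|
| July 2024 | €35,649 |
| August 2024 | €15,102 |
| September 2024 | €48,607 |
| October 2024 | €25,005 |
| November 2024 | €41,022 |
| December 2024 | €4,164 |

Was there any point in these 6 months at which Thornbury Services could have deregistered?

Months below €37,000: July 2024, August 2024, October 2024, December 2024.
Longest run of consecutive months below the threshold: 2.
2 < 5, so Thornbury Services never became eligible.

No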